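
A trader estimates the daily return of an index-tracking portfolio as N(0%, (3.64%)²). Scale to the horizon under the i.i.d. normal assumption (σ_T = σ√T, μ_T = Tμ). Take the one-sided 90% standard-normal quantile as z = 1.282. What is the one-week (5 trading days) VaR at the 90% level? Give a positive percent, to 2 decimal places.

10.43%

σ_{5d} = 3.64% × √5 = 8.139%.
VaR = 1.282 × 8.139% = 10.434%.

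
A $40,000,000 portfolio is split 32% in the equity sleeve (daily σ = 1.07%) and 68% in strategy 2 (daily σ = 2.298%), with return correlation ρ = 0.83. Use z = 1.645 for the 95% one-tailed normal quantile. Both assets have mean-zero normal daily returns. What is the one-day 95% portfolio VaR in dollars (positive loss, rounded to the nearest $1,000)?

$1,222,000

σ_p² = 0.32²·1.07² + 0.68²·2.298² + 2·0.83·0.32·0.68·1.07·2.298 = 3.4473 (%²).
σ_p = √3.4473 = 1.857%.
VaR = 1.645 × 1.857% = 3.055%; on $40,000,000 that is $1,222,000.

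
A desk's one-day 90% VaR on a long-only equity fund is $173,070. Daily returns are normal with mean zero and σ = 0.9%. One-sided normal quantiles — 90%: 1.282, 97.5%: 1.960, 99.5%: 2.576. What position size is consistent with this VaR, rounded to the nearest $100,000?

$15,000,000

VaR as a fraction of value: z·σ = 1.282 × 0.9% = 1.1538%.
Position = $173,070 / 0.011538 = $15,000,000.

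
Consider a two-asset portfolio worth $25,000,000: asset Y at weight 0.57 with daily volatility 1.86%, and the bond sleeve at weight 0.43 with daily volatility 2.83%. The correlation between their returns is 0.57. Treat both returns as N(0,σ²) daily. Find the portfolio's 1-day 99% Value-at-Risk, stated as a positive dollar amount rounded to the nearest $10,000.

$1,170,000

σ_p² = 0.57²·1.86² + 0.43²·2.83² + 2·0.57·0.57·0.43·1.86·2.83 = 4.0756 (%²).
σ_p = √4.0756 = 2.019%.
At 99%, z = 2.326.
VaR = 2.326 × 2.019% = 4.696%; on $25,000,000 that is $1,174,000.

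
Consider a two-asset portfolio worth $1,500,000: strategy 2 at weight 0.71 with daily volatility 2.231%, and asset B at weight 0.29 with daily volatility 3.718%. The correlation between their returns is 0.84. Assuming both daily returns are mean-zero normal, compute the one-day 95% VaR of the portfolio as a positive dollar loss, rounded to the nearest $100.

$63,100

σ_p² = 0.71²·2.231² + 0.29²·3.718² + 2·0.84·0.71·0.29·2.231·3.718 = 6.5409 (%²).
σ_p = √6.5409 = 2.558%.
At 95%, z = 1.645.
VaR = 1.645 × 2.558% = 4.208%; on $1,500,000 that is $63,120.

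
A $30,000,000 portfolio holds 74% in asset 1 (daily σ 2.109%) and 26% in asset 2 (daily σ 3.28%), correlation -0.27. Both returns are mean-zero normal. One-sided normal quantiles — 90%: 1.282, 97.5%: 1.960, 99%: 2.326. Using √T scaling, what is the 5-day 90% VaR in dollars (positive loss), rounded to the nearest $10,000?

$1,340,000

σ_p = √(0.74²·2.109² + 0.26²·3.28² + 2·-0.27·0.74·0.26·2.109·3.28) = 1.563%.
σ_{5d} = 1.563% × √5 = 3.495%.
VaR = 1.282 × 3.495% = 4.481%; on $30,000,000 that is $1,344,300.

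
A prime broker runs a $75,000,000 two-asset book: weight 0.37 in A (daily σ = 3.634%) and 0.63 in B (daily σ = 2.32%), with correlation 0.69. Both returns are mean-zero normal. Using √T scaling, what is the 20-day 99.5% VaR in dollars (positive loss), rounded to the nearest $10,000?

σ_p = √(0.37²·3.634² + 0.63²·2.32² + 2·0.69·0.37·0.63·3.634·2.32) = 2.580%.
σ_{20d} = 2.580% × √20 = 11.538%.
z(99.5%) = 2.576.
VaR = 2.576 × 11.538% = 29.722%; on $75,000,000 that is $22,291,500.

$22,290,000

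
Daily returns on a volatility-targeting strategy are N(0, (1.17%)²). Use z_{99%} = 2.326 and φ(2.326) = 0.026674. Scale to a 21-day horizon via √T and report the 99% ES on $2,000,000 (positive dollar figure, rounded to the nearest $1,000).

$286,000

σ_{21d} = 1.17% × √21 = 5.362%.
ES multiplier = φ(z)/(1−α) = 0.026674/0.01 = 2.667.
ES = 5.362% × 2.667 = 14.300%; on $2,000,000: $286,000.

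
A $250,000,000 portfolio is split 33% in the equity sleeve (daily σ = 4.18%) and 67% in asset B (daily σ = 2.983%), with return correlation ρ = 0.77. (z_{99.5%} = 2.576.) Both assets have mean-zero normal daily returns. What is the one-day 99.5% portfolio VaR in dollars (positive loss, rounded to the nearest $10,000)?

$20,510,000

σ_p² = 0.33²·4.18² + 0.67²·2.983² + 2·0.77·0.33·0.67·4.18·2.983 = 10.1428 (%²).
σ_p = √10.1428 = 3.185%.
VaR = 2.576 × 3.185% = 8.205%; on $250,000,000 that is $20,512,500.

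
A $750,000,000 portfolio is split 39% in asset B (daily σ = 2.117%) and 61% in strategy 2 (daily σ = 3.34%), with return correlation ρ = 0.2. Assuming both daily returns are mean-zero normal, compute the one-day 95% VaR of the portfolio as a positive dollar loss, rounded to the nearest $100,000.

σ_p² = 0.39²·2.117² + 0.61²·3.34² + 2·0.2·0.39·0.61·2.117·3.34 = 5.5055 (%²).
σ_p = √5.5055 = 2.346%.
At 95%, z = 1.645.
VaR = 1.645 × 2.346% = 3.859%; on $750,000,000 that is $28,942,500.

$28,900,000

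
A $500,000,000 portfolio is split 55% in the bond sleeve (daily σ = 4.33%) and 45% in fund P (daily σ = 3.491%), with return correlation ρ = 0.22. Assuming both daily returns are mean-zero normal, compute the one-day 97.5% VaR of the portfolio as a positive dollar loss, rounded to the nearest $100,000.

σ_p² = 0.55²·4.33² + 0.45²·3.491² + 2·0.22·0.55·0.45·4.33·3.491 = 9.7856 (%²).
σ_p = √9.7856 = 3.128%.
At 97.5%, z = 1.960.
VaR = 1.960 × 3.128% = 6.131%; on $500,000,000 that is $30,655,000.

$30,700,000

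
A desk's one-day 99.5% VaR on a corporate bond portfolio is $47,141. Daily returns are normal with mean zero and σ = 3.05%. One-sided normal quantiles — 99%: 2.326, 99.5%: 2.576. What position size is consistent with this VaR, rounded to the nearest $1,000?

$600,000

VaR as a fraction of value: z·σ = 2.576 × 3.05% = 7.8568%.
Position = $47,141 / 0.078568 = $600,003.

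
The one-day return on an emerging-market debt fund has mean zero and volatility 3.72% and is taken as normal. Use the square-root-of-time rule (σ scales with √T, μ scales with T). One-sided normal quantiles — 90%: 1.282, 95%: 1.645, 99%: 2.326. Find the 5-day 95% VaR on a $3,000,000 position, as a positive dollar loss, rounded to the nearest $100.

$410,500

σ_{5d} = 3.72% × √5 = 8.318%.
VaR = 1.645 × 8.318% = 13.683%.
On $3,000,000: 0.13683 × $3,000,000 = $410,490.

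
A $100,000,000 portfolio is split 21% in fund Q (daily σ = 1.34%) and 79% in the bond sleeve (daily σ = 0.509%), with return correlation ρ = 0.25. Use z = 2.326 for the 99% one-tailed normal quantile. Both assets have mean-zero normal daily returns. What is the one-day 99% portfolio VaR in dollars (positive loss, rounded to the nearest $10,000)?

$1,270,000

σ_p² = 0.21²·1.34² + 0.79²·0.509² + 2·0.25·0.21·0.79·1.34·0.509 = 0.2975 (%²).
σ_p = √0.2975 = 0.545%.
VaR = 2.326 × 0.545% = 1.268%; on $100,000,000 that is $1,268,000.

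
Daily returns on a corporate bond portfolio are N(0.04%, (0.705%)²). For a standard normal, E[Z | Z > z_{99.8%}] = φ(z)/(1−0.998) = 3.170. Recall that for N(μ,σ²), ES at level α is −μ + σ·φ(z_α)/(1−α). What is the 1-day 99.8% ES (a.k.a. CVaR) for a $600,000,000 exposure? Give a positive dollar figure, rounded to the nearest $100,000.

$13,200,000

ES = −(0.04%) + 0.705% × 3.170 = 2.195%.
On $600,000,000: 0.02195 × $600,000,000 = $13,170,000.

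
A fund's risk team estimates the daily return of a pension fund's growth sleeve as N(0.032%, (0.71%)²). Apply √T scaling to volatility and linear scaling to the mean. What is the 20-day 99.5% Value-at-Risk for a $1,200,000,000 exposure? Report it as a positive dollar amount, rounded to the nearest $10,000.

At 99.5%, z = 2.576.
σ_{20d} = 0.71% × √20 = 3.175%; μ_{20d} = 20 × 0.032% = 0.640%.
VaR = −(0.640%) + 2.576 × 3.175% = 7.539%.
On $1,200,000,000: 0.07539 × $1,200,000,000 = $90,468,000.

$90,470,000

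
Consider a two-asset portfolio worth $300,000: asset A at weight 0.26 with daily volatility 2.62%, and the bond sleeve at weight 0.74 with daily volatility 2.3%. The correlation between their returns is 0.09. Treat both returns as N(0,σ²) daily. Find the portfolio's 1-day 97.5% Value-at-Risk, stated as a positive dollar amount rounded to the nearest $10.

σ_p² = 0.26²·2.62² + 0.74²·2.3² + 2·0.09·0.26·0.74·2.62·2.3 = 3.5695 (%²).
σ_p = √3.5695 = 1.889%.
At 97.5%, z = 1.960.
VaR = 1.960 × 1.889% = 3.702%; on $300,000 that is $11,106.

$11,110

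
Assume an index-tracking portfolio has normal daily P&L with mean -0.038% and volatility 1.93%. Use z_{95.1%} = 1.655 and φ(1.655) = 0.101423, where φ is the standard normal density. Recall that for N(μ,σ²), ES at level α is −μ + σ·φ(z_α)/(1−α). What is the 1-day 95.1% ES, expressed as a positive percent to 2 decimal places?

4.03%

Tail multiplier: φ(z)/(1−α) = 0.101423 / 0.049 = 2.070.
ES = −(-0.038%) + 1.93% × 2.070 = 4.033%.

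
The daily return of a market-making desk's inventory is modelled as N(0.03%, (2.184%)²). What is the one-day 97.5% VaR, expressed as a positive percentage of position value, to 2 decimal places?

4.25%

At 97.5% one-sided, z = 1.960.
VaR = −μ + z·σ = −(0.03%) + 1.960 × 2.184% = 4.251%.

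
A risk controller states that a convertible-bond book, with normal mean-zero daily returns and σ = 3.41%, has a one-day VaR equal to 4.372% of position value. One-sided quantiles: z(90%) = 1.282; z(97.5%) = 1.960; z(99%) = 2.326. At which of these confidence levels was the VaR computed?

90%

Implied z = VaR/σ = 4.372 / 3.41 = 1.282.
This matches z(90%) = 1.282.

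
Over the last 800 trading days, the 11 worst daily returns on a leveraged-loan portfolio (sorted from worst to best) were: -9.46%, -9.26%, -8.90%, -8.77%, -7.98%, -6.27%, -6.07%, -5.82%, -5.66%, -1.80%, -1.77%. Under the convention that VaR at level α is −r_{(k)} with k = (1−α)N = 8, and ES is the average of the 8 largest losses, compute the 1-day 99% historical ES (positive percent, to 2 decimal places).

7.82%

The 8 worst returns sum to -62.53%.
ES = −(-62.53%) / 8 = 7.81625% ≈ 7.82%.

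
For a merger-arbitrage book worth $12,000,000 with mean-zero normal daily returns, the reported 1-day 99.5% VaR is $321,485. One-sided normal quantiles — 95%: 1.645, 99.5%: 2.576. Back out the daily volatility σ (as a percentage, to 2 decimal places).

1.04%

VaR as a fraction: $321,485 / $12,000,000 = 2.679%.
σ = VaR / z = 2.679% / 2.576 = 1.040%.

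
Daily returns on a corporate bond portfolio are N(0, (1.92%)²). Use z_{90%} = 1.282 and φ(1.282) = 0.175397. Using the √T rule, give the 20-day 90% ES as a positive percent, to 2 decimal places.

15.06%

σ_{20d} = 1.92% × √20 = 8.587%.
ES multiplier = φ(z)/(1−α) = 0.175397/0.1 = 1.754.
ES = 8.587% × 1.754 = 15.062%.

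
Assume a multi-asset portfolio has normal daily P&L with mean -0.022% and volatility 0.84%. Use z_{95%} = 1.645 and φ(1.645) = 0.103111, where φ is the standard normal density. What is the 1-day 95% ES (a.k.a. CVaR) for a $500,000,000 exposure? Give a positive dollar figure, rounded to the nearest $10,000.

$8,770,000

Tail multiplier: φ(z)/(1−α) = 0.103111 / 0.05 = 2.062.
ES = −(-0.022%) + 0.84% × 2.062 = 1.754%.
On $500,000,000: 0.01754 × $500,000,000 = $8,770,000.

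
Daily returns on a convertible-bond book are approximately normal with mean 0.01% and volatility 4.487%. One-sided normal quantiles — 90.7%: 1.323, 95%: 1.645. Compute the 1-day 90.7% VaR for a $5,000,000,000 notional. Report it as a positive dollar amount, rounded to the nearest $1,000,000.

$296,000,000

VaR = −μ + z·σ = −(0.01%) + 1.323 × 4.487% = 5.926%.
On $5,000,000,000: 0.05926 × $5,000,000,000 = $296,300,000.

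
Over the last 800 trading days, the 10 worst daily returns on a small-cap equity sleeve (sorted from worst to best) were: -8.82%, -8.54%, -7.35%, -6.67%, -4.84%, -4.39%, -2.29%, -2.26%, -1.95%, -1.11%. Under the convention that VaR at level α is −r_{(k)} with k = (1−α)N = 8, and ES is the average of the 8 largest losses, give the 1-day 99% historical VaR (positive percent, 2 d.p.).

2.26%

k = 8; the 8th lowest return is -2.26%, so VaR = 2.26%.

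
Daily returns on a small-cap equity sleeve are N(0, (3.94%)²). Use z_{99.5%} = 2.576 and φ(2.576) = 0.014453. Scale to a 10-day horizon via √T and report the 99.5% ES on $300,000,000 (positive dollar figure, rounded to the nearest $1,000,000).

$108,000,000

σ_{10d} = 3.94% × √10 = 12.459%.
ES multiplier = φ(z)/(1−α) = 0.014453/0.005 = 2.891.
ES = 12.459% × 2.891 = 36.019%; on $300,000,000: $108,057,000.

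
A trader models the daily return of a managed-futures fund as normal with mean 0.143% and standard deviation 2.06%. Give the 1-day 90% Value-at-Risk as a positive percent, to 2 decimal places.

2.50%

At 90% one-sided, z = 1.282.
VaR = −μ + z·σ = −(0.143%) + 1.282 × 2.06% = 2.498%.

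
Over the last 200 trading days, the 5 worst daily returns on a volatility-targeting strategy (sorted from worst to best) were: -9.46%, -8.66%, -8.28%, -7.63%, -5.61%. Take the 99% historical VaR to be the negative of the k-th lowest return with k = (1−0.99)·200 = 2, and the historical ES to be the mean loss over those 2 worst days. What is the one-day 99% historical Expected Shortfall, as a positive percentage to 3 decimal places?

9.060%

The 2 worst returns sum to -18.12%.
ES = −(-18.12%) / 2 = 9.06% ≈ 9.060%.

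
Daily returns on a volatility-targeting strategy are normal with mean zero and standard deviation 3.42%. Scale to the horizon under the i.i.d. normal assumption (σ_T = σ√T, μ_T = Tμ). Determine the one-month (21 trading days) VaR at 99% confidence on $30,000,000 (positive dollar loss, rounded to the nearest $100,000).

$10,900,000

At 99%, z = 2.326.
σ_{21d} = 3.42% × √21 = 15.672%.
VaR = 2.326 × 15.672% = 36.453%.
On $30,000,000: 0.36453 × $30,000,000 = $10,935,900.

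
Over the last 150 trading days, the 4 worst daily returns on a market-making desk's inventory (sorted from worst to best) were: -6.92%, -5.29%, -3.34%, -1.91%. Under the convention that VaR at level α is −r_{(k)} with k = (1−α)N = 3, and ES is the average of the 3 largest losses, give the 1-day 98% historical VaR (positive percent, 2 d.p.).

3.34%

k = 3; the 3rd lowest return is -3.34%, so VaR = 3.34%.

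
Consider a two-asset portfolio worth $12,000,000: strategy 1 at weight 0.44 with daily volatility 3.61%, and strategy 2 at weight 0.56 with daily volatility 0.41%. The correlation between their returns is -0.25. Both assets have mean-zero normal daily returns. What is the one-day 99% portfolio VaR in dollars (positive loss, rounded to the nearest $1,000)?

σ_p² = 0.44²·3.61² + 0.56²·0.41² + 2·-0.25·0.44·0.56·3.61·0.41 = 2.3934 (%²).
σ_p = √2.3934 = 1.547%.
At 99%, z = 2.326.
VaR = 2.326 × 1.547% = 3.598%; on $12,000,000 that is $431,760.

$432,000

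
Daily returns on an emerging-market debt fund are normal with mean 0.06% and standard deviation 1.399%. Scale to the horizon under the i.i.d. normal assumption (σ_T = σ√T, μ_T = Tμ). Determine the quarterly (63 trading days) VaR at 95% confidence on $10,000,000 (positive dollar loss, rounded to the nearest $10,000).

$1,450,000

At 95%, z = 1.645.
σ_{63d} = 1.399% × √63 = 11.104%; μ_{63d} = 63 × 0.06% = 3.780%.
VaR = −(3.780%) + 1.645 × 11.104% = 14.486%.
On $10,000,000: 0.14486 × $10,000,000 = $1,448,600.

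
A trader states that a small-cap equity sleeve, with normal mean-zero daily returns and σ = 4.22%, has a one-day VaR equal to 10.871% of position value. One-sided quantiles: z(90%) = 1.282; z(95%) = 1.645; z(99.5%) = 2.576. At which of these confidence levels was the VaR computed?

99.5%

Implied z = VaR/σ = 10.871 / 4.22 = 2.576.
This matches z(99.5%) = 2.576.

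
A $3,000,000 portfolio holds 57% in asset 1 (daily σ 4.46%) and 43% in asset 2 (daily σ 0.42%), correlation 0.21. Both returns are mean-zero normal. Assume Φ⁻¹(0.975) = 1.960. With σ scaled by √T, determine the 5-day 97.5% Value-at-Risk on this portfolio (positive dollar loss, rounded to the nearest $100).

σ_p = √(0.57²·4.46² + 0.43²·0.42² + 2·0.21·0.57·0.43·4.46·0.42) = 2.586%.
σ_{5d} = 2.586% × √5 = 5.782%.
VaR = 1.960 × 5.782% = 11.333%; on $3,000,000 that is $339,990.

$340,000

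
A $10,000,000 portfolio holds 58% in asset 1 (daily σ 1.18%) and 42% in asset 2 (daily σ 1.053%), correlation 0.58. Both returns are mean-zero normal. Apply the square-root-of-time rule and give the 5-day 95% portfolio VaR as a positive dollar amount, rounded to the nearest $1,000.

$371,000

σ_p = √(0.58²·1.18² + 0.42²·1.053² + 2·0.58·0.58·0.42·1.18·1.053) = 1.008%.
σ_{5d} = 1.008% × √5 = 2.254%.
z(95%) = 1.645.
VaR = 1.645 × 2.254% = 3.708%; on $10,000,000 that is $370,800.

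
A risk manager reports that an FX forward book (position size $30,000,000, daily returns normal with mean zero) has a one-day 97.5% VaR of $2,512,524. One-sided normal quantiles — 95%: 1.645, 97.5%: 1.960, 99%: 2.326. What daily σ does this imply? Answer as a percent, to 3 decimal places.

VaR as a fraction: $2,512,524 / $30,000,000 = 8.375%.
σ = VaR / z = 8.375% / 1.960 = 4.273%.

4.273%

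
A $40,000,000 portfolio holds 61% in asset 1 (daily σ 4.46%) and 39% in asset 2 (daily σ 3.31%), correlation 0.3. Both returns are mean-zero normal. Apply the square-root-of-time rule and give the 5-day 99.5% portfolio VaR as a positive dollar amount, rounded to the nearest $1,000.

σ_p = √(0.61²·4.46² + 0.39²·3.31² + 2·0.3·0.61·0.39·4.46·3.31) = 3.343%.
σ_{5d} = 3.343% × √5 = 7.475%.
z(99.5%) = 2.576.
VaR = 2.576 × 7.475% = 19.256%; on $40,000,000 that is $7,702,400.

$7,702,000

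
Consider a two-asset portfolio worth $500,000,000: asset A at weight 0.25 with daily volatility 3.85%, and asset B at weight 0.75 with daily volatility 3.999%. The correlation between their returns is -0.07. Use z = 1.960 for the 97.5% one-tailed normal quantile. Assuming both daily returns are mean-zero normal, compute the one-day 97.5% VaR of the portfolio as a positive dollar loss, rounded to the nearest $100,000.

σ_p² = 0.25²·3.85² + 0.75²·3.999² + 2·-0.07·0.25·0.75·3.85·3.999 = 9.5178 (%²).
σ_p = √9.5178 = 3.085%.
VaR = 1.960 × 3.085% = 6.047%; on $500,000,000 that is $30,235,000.

$30,200,000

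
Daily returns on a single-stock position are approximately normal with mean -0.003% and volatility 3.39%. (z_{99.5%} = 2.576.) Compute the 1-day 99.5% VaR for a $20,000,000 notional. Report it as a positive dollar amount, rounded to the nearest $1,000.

VaR = −μ + z·σ = −(-0.003%) + 2.576 × 3.39% = 8.736%.
On $20,000,000: 0.08736 × $20,000,000 = $1,747,200.

$1,747,000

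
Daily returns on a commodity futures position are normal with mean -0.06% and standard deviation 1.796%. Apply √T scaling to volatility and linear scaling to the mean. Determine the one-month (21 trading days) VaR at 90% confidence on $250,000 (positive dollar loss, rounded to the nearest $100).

At 90%, z = 1.282.
σ_{21d} = 1.796% × √21 = 8.230%; μ_{21d} = 21 × -0.06% = -1.260%.
VaR = −(-1.260%) + 1.282 × 8.230% = 11.811%.
On $250,000: 0.11811 × $250,000 = $29,528.

$29,500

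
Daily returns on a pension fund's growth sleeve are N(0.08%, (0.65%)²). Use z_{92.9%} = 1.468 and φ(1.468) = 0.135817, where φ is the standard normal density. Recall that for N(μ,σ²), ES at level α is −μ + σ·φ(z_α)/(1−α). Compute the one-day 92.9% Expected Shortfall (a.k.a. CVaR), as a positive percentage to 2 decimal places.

Tail multiplier: φ(z)/(1−α) = 0.135817 / 0.071 = 1.913.
ES = −(0.08%) + 0.65% × 1.913 = 1.163%.

1.16%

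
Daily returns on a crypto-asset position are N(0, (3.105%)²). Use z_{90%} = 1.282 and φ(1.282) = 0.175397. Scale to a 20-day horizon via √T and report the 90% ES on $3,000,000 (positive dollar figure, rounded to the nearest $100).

$730,700

σ_{20d} = 3.105% × √20 = 13.886%.
ES multiplier = φ(z)/(1−α) = 0.175397/0.1 = 1.754.
ES = 13.886% × 1.754 = 24.356%; on $3,000,000: $730,680.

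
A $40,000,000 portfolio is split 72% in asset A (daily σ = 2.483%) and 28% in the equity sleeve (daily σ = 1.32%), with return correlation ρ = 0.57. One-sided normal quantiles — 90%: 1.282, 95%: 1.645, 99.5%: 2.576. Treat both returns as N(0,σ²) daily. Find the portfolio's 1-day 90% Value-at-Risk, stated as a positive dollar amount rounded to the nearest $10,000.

$1,040,000

σ_p² = 0.72²·2.483² + 0.28²·1.32² + 2·0.57·0.72·0.28·2.483·1.32 = 4.0860 (%²).
σ_p = √4.0860 = 2.021%.
VaR = 1.282 × 2.021% = 2.591%; on $40,000,000 that is $1,036,400.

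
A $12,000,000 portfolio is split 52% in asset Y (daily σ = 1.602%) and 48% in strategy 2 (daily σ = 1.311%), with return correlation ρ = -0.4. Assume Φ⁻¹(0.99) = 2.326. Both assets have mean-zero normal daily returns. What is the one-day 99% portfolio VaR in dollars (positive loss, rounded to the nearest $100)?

σ_p² = 0.52²·1.602² + 0.48²·1.311² + 2·-0.4·0.52·0.48·1.602·1.311 = 0.6706 (%²).
σ_p = √0.6706 = 0.819%.
VaR = 2.326 × 0.819% = 1.905%; on $12,000,000 that is $228,600.

$228,600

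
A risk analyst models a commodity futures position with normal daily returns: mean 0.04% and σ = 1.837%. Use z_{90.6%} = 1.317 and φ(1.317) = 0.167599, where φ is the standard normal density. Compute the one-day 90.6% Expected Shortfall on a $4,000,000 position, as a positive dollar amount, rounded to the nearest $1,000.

$129,000

Tail multiplier: φ(z)/(1−α) = 0.167599 / 0.094 = 1.783.
ES = −(0.04%) + 1.837% × 1.783 = 3.235%.
On $4,000,000: 0.03235 × $4,000,000 = $129,400.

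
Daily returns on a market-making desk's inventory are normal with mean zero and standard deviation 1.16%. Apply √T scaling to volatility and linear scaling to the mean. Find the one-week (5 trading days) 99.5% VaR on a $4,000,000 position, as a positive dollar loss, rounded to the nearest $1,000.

At 99.5%, z = 2.576.
σ_{5d} = 1.16% × √5 = 2.594%.
VaR = 2.576 × 2.594% = 6.682%.
On $4,000,000: 0.06682 × $4,000,000 = $267,280.

$267,000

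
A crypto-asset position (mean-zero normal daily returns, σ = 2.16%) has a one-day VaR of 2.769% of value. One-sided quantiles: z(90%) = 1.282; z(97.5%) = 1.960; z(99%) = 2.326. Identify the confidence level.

90%

Implied z = VaR/σ = 2.769 / 2.16 = 1.282.
This matches z(90%) = 1.282.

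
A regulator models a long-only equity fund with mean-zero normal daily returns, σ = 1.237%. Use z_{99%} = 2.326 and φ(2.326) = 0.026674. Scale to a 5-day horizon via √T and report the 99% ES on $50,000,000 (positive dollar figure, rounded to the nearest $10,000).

$3,690,000

σ_{5d} = 1.237% × √5 = 2.766%.
ES multiplier = φ(z)/(1−α) = 0.026674/0.01 = 2.667.
ES = 2.766% × 2.667 = 7.377%; on $50,000,000: $3,688,500.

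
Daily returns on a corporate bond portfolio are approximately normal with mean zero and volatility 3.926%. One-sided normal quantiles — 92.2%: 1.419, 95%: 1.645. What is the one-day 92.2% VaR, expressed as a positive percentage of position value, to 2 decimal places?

5.57%

VaR = z·σ = 1.419 × 3.926% = 5.571%.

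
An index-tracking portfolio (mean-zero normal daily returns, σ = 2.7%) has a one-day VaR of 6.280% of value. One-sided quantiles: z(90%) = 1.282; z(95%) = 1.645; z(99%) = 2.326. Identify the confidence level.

99%

Implied z = VaR/σ = 6.280 / 2.7 = 2.326.
This matches z(99%) = 2.326.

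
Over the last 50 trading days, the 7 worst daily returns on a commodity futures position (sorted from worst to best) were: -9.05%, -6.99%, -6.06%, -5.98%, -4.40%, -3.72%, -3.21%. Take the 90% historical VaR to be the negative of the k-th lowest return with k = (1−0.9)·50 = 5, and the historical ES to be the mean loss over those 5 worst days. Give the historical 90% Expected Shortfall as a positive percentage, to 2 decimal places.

6.50%

The 5 worst returns sum to -32.48%.
ES = −(-32.48%) / 5 = 6.496% ≈ 6.50%.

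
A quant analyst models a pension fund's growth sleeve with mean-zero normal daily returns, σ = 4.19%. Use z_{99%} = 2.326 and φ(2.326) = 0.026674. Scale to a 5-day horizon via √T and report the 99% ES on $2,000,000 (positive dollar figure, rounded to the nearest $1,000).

σ_{5d} = 4.19% × √5 = 9.369%.
ES multiplier = φ(z)/(1−α) = 0.026674/0.01 = 2.667.
ES = 9.369% × 2.667 = 24.987%; on $2,000,000: $499,740.

$500,000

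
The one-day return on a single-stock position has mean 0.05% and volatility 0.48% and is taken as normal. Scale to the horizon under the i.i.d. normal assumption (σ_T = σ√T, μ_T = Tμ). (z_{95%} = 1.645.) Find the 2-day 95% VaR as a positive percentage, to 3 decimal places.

1.017%

σ_{2d} = 0.48% × √2 = 0.679%; μ_{2d} = 2 × 0.05% = 0.100%.
VaR = −(0.100%) + 1.645 × 0.679% = 1.017%.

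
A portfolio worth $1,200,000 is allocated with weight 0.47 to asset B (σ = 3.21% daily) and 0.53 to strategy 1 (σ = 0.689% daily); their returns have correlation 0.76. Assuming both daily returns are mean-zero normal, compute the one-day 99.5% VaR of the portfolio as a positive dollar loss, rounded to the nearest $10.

$55,700

σ_p² = 0.47²·3.21² + 0.53²·0.689² + 2·0.76·0.47·0.53·3.21·0.689 = 3.2469 (%²).
σ_p = √3.2469 = 1.802%.
At 99.5%, z = 2.576.
VaR = 2.576 × 1.802% = 4.642%; on $1,200,000 that is $55,704.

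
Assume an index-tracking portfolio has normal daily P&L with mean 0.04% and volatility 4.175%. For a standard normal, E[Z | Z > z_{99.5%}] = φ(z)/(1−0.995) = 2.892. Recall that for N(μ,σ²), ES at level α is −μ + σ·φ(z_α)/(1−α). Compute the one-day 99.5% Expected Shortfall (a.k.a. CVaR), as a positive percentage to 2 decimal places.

ES = −(0.04%) + 4.175% × 2.892 = 12.034%.

12.03%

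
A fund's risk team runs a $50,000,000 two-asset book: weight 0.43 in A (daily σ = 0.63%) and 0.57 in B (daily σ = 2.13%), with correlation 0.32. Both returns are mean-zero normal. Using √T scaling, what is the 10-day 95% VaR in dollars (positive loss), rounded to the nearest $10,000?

σ_p = √(0.43²·0.63² + 0.57²·2.13² + 2·0.32·0.43·0.57·0.63·2.13) = 1.326%.
σ_{10d} = 1.326% × √10 = 4.193%.
z(95%) = 1.645.
VaR = 1.645 × 4.193% = 6.897%; on $50,000,000 that is $3,448,500.

$3,450,000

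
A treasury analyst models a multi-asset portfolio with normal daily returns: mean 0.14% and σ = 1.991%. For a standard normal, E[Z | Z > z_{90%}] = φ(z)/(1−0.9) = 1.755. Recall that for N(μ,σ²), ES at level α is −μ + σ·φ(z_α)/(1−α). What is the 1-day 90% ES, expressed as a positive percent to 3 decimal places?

3.354%

ES = −(0.14%) + 1.991% × 1.755 = 3.354%.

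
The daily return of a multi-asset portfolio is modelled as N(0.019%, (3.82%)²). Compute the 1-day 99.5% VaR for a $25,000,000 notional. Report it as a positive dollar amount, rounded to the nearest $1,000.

$2,455,000

At 99.5% one-sided, z = 2.576.
VaR = −μ + z·σ = −(0.019%) + 2.576 × 3.82% = 9.821%.
On $25,000,000: 0.09821 × $25,000,000 = $2,455,250.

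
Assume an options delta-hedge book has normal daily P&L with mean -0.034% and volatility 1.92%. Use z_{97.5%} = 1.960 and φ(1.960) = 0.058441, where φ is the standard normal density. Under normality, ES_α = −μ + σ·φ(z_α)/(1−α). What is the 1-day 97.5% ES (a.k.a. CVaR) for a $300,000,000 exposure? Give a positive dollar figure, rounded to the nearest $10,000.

$13,570,000

Tail multiplier: φ(z)/(1−α) = 0.058441 / 0.025 = 2.338.
ES = −(-0.034%) + 1.92% × 2.338 = 4.523%.
On $300,000,000: 0.04523 × $300,000,000 = $13,569,000.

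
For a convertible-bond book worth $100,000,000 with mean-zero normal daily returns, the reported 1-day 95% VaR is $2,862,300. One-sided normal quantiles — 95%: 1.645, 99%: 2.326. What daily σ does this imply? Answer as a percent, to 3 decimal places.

VaR as a fraction: $2,862,300 / $100,000,000 = 2.862%.
σ = VaR / z = 2.862% / 1.645 = 1.740%.

1.740%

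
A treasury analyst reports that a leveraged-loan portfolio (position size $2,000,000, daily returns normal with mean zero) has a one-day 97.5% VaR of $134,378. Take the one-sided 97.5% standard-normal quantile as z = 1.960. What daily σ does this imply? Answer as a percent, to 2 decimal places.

3.43%

VaR as a fraction: $134,378 / $2,000,000 = 6.719%.
σ = VaR / z = 6.719% / 1.960 = 3.428%.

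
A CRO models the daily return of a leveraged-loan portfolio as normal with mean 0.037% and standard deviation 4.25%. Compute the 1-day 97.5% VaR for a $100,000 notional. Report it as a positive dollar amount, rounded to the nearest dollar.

At 97.5% one-sided, z = 1.960.
VaR = −μ + z·σ = −(0.037%) + 1.960 × 4.25% = 8.293%.
On $100,000: 0.08293 × $100,000 = $8,293.

$8,293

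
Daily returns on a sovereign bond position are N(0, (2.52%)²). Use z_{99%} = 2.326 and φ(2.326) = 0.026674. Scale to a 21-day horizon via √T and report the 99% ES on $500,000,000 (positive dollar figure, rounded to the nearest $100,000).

σ_{21d} = 2.52% × √21 = 11.548%.
ES multiplier = φ(z)/(1−α) = 0.026674/0.01 = 2.667.
ES = 11.548% × 2.667 = 30.799%; on $500,000,000: $153,995,000.

$154,000,000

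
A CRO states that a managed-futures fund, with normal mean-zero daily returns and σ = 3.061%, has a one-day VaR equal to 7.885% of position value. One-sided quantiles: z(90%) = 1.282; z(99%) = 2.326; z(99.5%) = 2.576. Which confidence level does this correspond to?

99.5%

Implied z = VaR/σ = 7.885 / 3.061 = 2.576.
This matches z(99.5%) = 2.576.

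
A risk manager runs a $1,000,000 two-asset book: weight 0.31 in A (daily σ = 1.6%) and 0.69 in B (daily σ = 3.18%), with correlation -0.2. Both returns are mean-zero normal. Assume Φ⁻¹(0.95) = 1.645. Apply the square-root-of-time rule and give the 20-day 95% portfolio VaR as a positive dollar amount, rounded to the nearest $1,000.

σ_p = √(0.31²·1.6² + 0.69²·3.18² + 2·-0.2·0.31·0.69·1.6·3.18) = 2.151%.
σ_{20d} = 2.151% × √20 = 9.620%.
VaR = 1.645 × 9.620% = 15.825%; on $1,000,000 that is $158,250.

$158,000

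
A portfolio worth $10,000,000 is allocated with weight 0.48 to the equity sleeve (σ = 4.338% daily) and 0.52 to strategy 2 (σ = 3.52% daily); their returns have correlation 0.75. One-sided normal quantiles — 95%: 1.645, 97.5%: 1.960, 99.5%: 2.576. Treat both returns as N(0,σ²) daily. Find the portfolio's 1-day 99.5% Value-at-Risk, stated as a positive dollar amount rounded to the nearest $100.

σ_p² = 0.48²·4.338² + 0.52²·3.52² + 2·0.75·0.48·0.52·4.338·3.52 = 13.4031 (%²).
σ_p = √13.4031 = 3.661%.
VaR = 2.576 × 3.661% = 9.431%; on $10,000,000 that is $943,100.

$943,100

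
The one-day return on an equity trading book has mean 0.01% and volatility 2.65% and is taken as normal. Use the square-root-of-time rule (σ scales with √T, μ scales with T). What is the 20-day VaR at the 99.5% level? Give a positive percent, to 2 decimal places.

At 99.5%, z = 2.576.
σ_{20d} = 2.65% × √20 = 11.851%; μ_{20d} = 20 × 0.01% = 0.200%.
VaR = −(0.200%) + 2.576 × 11.851% = 30.328%.

30.33%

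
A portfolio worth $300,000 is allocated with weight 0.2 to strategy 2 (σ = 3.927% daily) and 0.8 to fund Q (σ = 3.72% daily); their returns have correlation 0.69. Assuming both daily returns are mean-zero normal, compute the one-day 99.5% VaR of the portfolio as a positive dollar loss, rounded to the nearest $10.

$27,540

σ_p² = 0.2²·3.927² + 0.8²·3.72² + 2·0.69·0.2·0.8·3.927·3.72 = 12.6990 (%²).
σ_p = √12.6990 = 3.564%.
At 99.5%, z = 2.576.
VaR = 2.576 × 3.564% = 9.181%; on $300,000 that is $27,543.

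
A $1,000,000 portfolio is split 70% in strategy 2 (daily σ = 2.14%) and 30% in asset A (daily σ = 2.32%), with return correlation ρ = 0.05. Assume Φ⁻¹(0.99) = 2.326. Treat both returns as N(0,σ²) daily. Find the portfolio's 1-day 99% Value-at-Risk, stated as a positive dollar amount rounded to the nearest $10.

$39,150

σ_p² = 0.7²·2.14² + 0.3²·2.32² + 2·0.05·0.7·0.3·2.14·2.32 = 2.8327 (%²).
σ_p = √2.8327 = 1.683%.
VaR = 2.326 × 1.683% = 3.915%; on $1,000,000 that is $39,150.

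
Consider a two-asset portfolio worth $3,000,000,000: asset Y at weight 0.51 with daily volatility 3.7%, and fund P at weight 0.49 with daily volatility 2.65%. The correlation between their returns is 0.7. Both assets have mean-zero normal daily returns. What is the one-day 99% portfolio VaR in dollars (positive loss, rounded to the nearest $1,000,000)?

σ_p² = 0.51²·3.7² + 0.49²·2.65² + 2·0.7·0.51·0.49·3.7·2.65 = 8.6772 (%²).
σ_p = √8.6772 = 2.946%.
At 99%, z = 2.326.
VaR = 2.326 × 2.946% = 6.852%; on $3,000,000,000 that is $205,560,000.

$206,000,000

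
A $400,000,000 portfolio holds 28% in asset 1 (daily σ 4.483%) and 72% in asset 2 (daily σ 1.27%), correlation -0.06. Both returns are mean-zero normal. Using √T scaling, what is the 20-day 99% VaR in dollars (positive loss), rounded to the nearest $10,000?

σ_p = √(0.28²·4.483² + 0.72²·1.27² + 2·-0.06·0.28·0.72·4.483·1.27) = 1.508%.
σ_{20d} = 1.508% × √20 = 6.744%.
z(99%) = 2.326.
VaR = 2.326 × 6.744% = 15.687%; on $400,000,000 that is $62,748,000.

$62,750,000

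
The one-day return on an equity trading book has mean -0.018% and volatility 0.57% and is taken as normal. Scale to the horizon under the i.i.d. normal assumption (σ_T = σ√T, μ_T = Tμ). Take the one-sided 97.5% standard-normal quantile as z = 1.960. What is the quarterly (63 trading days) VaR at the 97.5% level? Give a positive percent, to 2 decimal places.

10.00%

σ_{63d} = 0.57% × √63 = 4.524%; μ_{63d} = 63 × -0.018% = -1.134%.
VaR = −(-1.134%) + 1.960 × 4.524% = 10.001%.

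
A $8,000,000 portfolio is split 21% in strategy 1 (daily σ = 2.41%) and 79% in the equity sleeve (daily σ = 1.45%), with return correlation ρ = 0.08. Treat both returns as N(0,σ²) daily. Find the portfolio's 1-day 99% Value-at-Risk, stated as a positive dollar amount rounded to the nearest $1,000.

σ_p² = 0.21²·2.41² + 0.79²·1.45² + 2·0.08·0.21·0.79·2.41·1.45 = 1.6611 (%²).
σ_p = √1.6611 = 1.289%.
At 99%, z = 2.326.
VaR = 2.326 × 1.289% = 2.998%; on $8,000,000 that is $239,840.

$240,000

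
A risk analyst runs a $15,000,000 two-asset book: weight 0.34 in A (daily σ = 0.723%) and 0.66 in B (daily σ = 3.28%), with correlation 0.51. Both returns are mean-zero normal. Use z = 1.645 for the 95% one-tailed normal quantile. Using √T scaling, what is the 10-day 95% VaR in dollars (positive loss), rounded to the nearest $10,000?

σ_p = √(0.34²·0.723² + 0.66²·3.28² + 2·0.51·0.34·0.66·0.723·3.28) = 2.300%.
σ_{10d} = 2.300% × √10 = 7.273%.
VaR = 1.645 × 7.273% = 11.964%; on $15,000,000 that is $1,794,600.

$1,790,000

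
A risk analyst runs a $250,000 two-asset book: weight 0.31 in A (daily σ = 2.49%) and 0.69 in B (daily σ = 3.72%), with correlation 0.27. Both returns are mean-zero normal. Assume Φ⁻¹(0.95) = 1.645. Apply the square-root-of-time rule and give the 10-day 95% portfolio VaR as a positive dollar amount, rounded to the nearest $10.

σ_p = √(0.31²·2.49² + 0.69²·3.72² + 2·0.27·0.31·0.69·2.49·3.72) = 2.873%.
σ_{10d} = 2.873% × √10 = 9.085%.
VaR = 1.645 × 9.085% = 14.945%; on $250,000 that is $37,362.

$37,360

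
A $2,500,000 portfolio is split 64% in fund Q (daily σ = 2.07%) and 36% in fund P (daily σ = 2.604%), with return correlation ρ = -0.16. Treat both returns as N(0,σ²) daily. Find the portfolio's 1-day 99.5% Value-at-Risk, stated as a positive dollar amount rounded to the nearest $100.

σ_p² = 0.64²·2.07² + 0.36²·2.604² + 2·-0.16·0.64·0.36·2.07·2.604 = 2.2365 (%²).
σ_p = √2.2365 = 1.495%.
At 99.5%, z = 2.576.
VaR = 2.576 × 1.495% = 3.851%; on $2,500,000 that is $96,275.

$96,300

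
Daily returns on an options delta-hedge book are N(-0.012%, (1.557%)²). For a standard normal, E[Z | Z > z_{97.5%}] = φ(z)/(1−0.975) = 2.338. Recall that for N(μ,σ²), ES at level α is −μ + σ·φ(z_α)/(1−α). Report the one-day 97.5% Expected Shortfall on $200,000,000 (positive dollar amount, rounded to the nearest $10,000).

ES = −(-0.012%) + 1.557% × 2.338 = 3.652%.
On $200,000,000: 0.03652 × $200,000,000 = $7,304,000.

$7,300,000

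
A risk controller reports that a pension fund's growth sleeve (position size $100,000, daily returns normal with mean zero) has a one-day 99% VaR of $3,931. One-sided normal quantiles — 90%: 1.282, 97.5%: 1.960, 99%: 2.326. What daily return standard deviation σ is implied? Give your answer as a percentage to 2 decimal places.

1.69%

VaR as a fraction: $3,931 / $100,000 = 3.931%.
σ = VaR / z = 3.931% / 2.326 = 1.690%.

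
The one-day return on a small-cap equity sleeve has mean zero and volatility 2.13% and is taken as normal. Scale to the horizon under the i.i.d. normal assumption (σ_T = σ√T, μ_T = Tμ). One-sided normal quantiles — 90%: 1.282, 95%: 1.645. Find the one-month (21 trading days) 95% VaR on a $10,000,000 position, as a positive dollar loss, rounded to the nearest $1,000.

$1,606,000

σ_{21d} = 2.13% × √21 = 9.761%.
VaR = 1.645 × 9.761% = 16.057%.
On $10,000,000: 0.16057 × $10,000,000 = $1,605,700.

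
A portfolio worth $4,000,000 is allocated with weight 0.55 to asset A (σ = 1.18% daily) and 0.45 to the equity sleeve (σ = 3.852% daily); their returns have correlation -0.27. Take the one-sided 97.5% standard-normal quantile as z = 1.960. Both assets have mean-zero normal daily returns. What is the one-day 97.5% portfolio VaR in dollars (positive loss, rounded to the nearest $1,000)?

σ_p² = 0.55²·1.18² + 0.45²·3.852² + 2·-0.27·0.55·0.45·1.18·3.852 = 2.8184 (%²).
σ_p = √2.8184 = 1.679%.
VaR = 1.960 × 1.679% = 3.291%; on $4,000,000 that is $131,640.

$132,000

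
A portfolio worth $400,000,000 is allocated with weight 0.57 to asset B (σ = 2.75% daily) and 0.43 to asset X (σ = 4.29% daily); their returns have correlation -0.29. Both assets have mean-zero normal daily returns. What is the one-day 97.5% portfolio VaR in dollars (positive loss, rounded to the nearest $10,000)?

$16,030,000

σ_p² = 0.57²·2.75² + 0.43²·4.29² + 2·-0.29·0.57·0.43·2.75·4.29 = 4.1829 (%²).
σ_p = √4.1829 = 2.045%.
At 97.5%, z = 1.960.
VaR = 1.960 × 2.045% = 4.008%; on $400,000,000 that is $16,032,000.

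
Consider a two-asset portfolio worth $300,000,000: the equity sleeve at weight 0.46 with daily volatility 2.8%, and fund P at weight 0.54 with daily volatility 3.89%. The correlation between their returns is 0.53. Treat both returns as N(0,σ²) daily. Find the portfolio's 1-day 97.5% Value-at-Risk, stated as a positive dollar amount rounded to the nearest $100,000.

σ_p² = 0.46²·2.8² + 0.54²·3.89² + 2·0.53·0.46·0.54·2.8·3.89 = 8.9394 (%²).
σ_p = √8.9394 = 2.990%.
At 97.5%, z = 1.960.
VaR = 1.960 × 2.990% = 5.860%; on $300,000,000 that is $17,580,000.

$17,600,000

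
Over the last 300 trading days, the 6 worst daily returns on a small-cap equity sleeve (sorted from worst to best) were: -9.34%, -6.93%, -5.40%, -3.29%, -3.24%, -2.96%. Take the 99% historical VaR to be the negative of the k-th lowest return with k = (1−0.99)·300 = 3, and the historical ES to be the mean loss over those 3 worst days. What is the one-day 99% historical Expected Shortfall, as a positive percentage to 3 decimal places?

7.223%

The 3 worst returns sum to -21.67%.
ES = −(-21.67%) / 3 = 7.2233…% ≈ 7.223%.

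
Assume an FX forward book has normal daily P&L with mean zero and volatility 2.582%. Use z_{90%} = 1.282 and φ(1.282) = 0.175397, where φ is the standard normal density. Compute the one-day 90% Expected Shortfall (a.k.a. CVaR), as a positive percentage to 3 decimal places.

Tail multiplier: φ(z)/(1−α) = 0.175397 / 0.1 = 1.754.
ES = 2.582% × 1.754 = 4.529%.

4.529%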